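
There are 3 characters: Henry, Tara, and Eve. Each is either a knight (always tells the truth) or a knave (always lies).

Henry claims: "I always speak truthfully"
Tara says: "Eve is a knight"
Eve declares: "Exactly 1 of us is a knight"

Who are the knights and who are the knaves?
Henry is a knave.
Tara is a knave.
Eve is a knave.

Verification:
- Henry (knave) says "I always speak truthfully" - this is FALSE (a lie) because Henry is a knave.
- Tara (knave) says "Eve is a knight" - this is FALSE (a lie) because Eve is a knave.
- Eve (knave) says "Exactly 1 of us is a knight" - this is FALSE (a lie) because there are 0 knights.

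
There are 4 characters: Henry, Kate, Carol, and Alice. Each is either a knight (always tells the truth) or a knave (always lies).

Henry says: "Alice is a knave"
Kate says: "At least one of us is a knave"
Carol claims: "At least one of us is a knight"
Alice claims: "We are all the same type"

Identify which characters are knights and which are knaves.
Henry is a knight.
Kate is a knight.
Carol is a knight.
Alice is a knave.

Verification:
- Henry (knight) says "Alice is a knave" - this is TRUE because Alice is a knave.
- Kate (knight) says "At least one of us is a knave" - this is TRUE because Alice is a knave.
- Carol (knight) says "At least one of us is a knight" - this is TRUE because Henry, Kate, and Carol are knights.
- Alice (knave) says "We are all the same type" - this is FALSE (a lie) because Henry, Kate, and Carol are knights and Alice is a knave.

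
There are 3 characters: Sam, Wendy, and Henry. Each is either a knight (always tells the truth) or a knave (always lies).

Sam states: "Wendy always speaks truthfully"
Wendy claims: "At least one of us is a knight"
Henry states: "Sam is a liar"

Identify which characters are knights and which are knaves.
Sam is a knight.
Wendy is a knight.
Henry is a knave.

Verification:
- Sam (knight) says "Wendy always speaks truthfully" - this is TRUE because Wendy is a knight.
- Wendy (knight) says "At least one of us is a knight" - this is TRUE because Sam and Wendy are knights.
- Henry (knave) says "Sam is a liar" - this is FALSE (a lie) because Sam is a knight.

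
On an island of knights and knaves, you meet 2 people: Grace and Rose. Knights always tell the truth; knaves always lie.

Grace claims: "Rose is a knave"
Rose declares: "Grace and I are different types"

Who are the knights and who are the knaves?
Grace is a knave.
Rose is a knight.

Verification:
- Grace (knave) says "Rose is a knave" - this is FALSE (a lie) because Rose is a knight.
- Rose (knight) says "Grace and I are different types" - this is TRUE because Rose is a knight and Grace is a knave.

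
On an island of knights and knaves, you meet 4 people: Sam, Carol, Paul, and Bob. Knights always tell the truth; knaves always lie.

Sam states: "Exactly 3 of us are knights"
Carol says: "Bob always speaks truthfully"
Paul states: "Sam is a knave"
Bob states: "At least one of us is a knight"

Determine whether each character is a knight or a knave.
Sam is a knight.
Carol is a knight.
Paul is a knave.
Bob is a knight.

Verification:
- Sam (knight) says "Exactly 3 of us are knights" - this is TRUE because there are 3 knights.
- Carol (knight) says "Bob always speaks truthfully" - this is TRUE because Bob is a knight.
- Paul (knave) says "Sam is a knave" - this is FALSE (a lie) because Sam is a knight.
- Bob (knight) says "At least one of us is a knight" - this is TRUE because Sam, Carol, and Bob are knights.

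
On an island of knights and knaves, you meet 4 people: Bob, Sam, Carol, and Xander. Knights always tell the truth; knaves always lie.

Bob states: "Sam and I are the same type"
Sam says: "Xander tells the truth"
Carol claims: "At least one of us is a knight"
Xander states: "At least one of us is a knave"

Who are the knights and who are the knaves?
Bob is a knave.
Sam is a knight.
Carol is a knight.
Xander is a knight.

Verification:
- Bob (knave) says "Sam and I are the same type" - this is FALSE (a lie) because Bob is a knave and Sam is a knight.
- Sam (knight) says "Xander tells the truth" - this is TRUE because Xander is a knight.
- Carol (knight) says "At least one of us is a knight" - this is TRUE because Sam, Carol, and Xander are knights.
- Xander (knight) says "At least one of us is a knave" - this is TRUE because Bob is a knave.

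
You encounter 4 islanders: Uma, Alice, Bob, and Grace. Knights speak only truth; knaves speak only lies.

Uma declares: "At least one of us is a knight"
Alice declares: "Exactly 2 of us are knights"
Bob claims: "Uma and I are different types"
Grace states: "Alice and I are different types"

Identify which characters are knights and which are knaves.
Uma is a knave.
Alice is a knave.
Bob is a knave.
Grace is a knave.

Verification:
- Uma (knave) says "At least one of us is a knight" - this is FALSE (a lie) because no one is a knight.
- Alice (knave) says "Exactly 2 of us are knights" - this is FALSE (a lie) because there are 0 knights.
- Bob (knave) says "Uma and I are different types" - this is FALSE (a lie) because Bob is a knave and Uma is a knave.
- Grace (knave) says "Alice and I are different types" - this is FALSE (a lie) because Grace is a knave and Alice is a knave.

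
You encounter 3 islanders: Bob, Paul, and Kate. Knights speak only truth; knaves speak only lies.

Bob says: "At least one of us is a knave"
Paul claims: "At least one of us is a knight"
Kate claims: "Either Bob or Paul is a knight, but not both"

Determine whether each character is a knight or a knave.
Bob is a knight.
Paul is a knight.
Kate is a knave.

Verification:
- Bob (knight) says "At least one of us is a knave" - this is TRUE because Kate is a knave.
- Paul (knight) says "At least one of us is a knight" - this is TRUE because Bob and Paul are knights.
- Kate (knave) says "Either Bob or Paul is a knight, but not both" - this is FALSE (a lie) because Bob is a knight and Paul is a knight.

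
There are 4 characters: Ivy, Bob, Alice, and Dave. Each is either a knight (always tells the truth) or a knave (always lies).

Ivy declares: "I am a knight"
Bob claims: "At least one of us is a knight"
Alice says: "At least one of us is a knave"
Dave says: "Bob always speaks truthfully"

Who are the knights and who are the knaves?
Ivy is a knave.
Bob is a knight.
Alice is a knight.
Dave is a knight.

Verification:
- Ivy (knave) says "I am a knight" - this is FALSE (a lie) because Ivy is a knave.
- Bob (knight) says "At least one of us is a knight" - this is TRUE because Bob, Alice, and Dave are knights.
- Alice (knight) says "At least one of us is a knave" - this is TRUE because Ivy is a knave.
- Dave (knight) says "Bob always speaks truthfully" - this is TRUE because Bob is a knight.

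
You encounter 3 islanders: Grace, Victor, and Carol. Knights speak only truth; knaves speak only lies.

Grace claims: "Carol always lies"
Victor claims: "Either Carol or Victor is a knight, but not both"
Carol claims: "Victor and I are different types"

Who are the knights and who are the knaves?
Grace is a knight.
Victor is a knave.
Carol is a knave.

Verification:
- Grace (knight) says "Carol always lies" - this is TRUE because Carol is a knave.
- Victor (knave) says "Either Carol or Victor is a knight, but not both" - this is FALSE (a lie) because Carol is a knave and Victor is a knave.
- Carol (knave) says "Victor and I are different types" - this is FALSE (a lie) because Carol is a knave and Victor is a knave.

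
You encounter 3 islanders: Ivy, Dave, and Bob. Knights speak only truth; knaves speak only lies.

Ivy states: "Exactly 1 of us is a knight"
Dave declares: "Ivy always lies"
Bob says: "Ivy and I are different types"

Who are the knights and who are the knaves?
Ivy is a knave.
Dave is a knight.
Bob is a knight.

Verification:
- Ivy (knave) says "Exactly 1 of us is a knight" - this is FALSE (a lie) because there are 2 knights.
- Dave (knight) says "Ivy always lies" - this is TRUE because Ivy is a knave.
- Bob (knight) says "Ivy and I are different types" - this is TRUE because Bob is a knight and Ivy is a knave.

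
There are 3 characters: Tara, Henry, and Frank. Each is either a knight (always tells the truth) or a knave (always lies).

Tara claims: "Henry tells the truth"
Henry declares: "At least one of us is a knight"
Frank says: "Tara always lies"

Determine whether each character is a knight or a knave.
Tara is a knight.
Henry is a knight.
Frank is a knave.

Verification:
- Tara (knight) says "Henry tells the truth" - this is TRUE because Henry is a knight.
- Henry (knight) says "At least one of us is a knight" - this is TRUE because Tara and Henry are knights.
- Frank (knave) says "Tara always lies" - this is FALSE (a lie) because Tara is a knight.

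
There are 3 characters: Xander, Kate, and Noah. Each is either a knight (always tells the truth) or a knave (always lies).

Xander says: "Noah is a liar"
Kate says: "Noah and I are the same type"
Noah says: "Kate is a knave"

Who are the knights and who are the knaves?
Xander is a knave.
Kate is a knave.
Noah is a knight.

Verification:
- Xander (knave) says "Noah is a liar" - this is FALSE (a lie) because Noah is a knight.
- Kate (knave) says "Noah and I are the same type" - this is FALSE (a lie) because Kate is a knave and Noah is a knight.
- Noah (knight) says "Kate is a knave" - this is TRUE because Kate is a knave.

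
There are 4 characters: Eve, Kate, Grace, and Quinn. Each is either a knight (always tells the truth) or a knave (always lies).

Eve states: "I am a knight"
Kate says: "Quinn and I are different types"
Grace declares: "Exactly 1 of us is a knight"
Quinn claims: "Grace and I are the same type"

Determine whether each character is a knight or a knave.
Eve is a knave.
Kate is a knave.
Grace is a knight.
Quinn is a knave.

Verification:
- Eve (knave) says "I am a knight" - this is FALSE (a lie) because Eve is a knave.
- Kate (knave) says "Quinn and I are different types" - this is FALSE (a lie) because Kate is a knave and Quinn is a knave.
- Grace (knight) says "Exactly 1 of us is a knight" - this is TRUE because there are 1 knights.
- Quinn (knave) says "Grace and I are the same type" - this is FALSE (a lie) because Quinn is a knave and Grace is a knight.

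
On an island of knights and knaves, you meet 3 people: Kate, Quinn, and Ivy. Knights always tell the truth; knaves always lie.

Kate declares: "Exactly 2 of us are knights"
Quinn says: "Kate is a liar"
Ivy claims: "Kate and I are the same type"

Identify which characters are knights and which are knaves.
Kate is a knight.
Quinn is a knave.
Ivy is a knight.

Verification:
- Kate (knight) says "Exactly 2 of us are knights" - this is TRUE because there are 2 knights.
- Quinn (knave) says "Kate is a liar" - this is FALSE (a lie) because Kate is a knight.
- Ivy (knight) says "Kate and I are the same type" - this is TRUE because Ivy is a knight and Kate is a knight.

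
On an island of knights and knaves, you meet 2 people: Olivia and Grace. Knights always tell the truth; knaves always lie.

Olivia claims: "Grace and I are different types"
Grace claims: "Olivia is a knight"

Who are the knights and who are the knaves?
Olivia is a knave.
Grace is a knave.

Verification:
- Olivia (knave) says "Grace and I are different types" - this is FALSE (a lie) because Olivia is a knave and Grace is a knave.
- Grace (knave) says "Olivia is a knight" - this is FALSE (a lie) because Olivia is a knave.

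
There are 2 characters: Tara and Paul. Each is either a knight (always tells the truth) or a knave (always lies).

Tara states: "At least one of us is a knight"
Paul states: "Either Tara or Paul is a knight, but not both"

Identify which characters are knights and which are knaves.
Tara is a knave.
Paul is a knave.

Verification:
- Tara (knave) says "At least one of us is a knight" - this is FALSE (a lie) because no one is a knight.
- Paul (knave) says "Either Tara or Paul is a knight, but not both" - this is FALSE (a lie) because Tara is a knave and Paul is a knave.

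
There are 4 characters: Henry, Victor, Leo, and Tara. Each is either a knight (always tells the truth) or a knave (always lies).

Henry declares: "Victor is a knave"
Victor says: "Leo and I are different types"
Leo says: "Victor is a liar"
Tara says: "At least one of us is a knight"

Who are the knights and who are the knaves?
Henry is a knave.
Victor is a knight.
Leo is a knave.
Tara is a knight.

Verification:
- Henry (knave) says "Victor is a knave" - this is FALSE (a lie) because Victor is a knight.
- Victor (knight) says "Leo and I are different types" - this is TRUE because Victor is a knight and Leo is a knave.
- Leo (knave) says "Victor is a liar" - this is FALSE (a lie) because Victor is a knight.
- Tara (knight) says "At least one of us is a knight" - this is TRUE because Victor and Tara are knights.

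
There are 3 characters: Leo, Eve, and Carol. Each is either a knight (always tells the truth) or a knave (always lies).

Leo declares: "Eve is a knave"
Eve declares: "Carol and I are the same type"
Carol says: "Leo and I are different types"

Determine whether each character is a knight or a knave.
Leo is a knave.
Eve is a knight.
Carol is a knight.

Verification:
- Leo (knave) says "Eve is a knave" - this is FALSE (a lie) because Eve is a knight.
- Eve (knight) says "Carol and I are the same type" - this is TRUE because Eve is a knight and Carol is a knight.
- Carol (knight) says "Leo and I are different types" - this is TRUE because Carol is a knight and Leo is a knave.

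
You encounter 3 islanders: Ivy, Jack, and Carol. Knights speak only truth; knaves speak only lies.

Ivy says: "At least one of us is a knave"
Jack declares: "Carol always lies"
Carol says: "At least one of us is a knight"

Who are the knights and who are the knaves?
Ivy is a knight.
Jack is a knave.
Carol is a knight.

Verification:
- Ivy (knight) says "At least one of us is a knave" - this is TRUE because Jack is a knave.
- Jack (knave) says "Carol always lies" - this is FALSE (a lie) because Carol is a knight.
- Carol (knight) says "At least one of us is a knight" - this is TRUE because Ivy and Carol are knights.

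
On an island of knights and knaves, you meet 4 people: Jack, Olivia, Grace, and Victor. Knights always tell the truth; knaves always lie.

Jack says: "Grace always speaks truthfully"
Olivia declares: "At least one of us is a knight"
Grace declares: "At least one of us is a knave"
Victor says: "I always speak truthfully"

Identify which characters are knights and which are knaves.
Jack is a knight.
Olivia is a knight.
Grace is a knight.
Victor is a knave.

Verification:
- Jack (knight) says "Grace always speaks truthfully" - this is TRUE because Grace is a knight.
- Olivia (knight) says "At least one of us is a knight" - this is TRUE because Jack, Olivia, and Grace are knights.
- Grace (knight) says "At least one of us is a knave" - this is TRUE because Victor is a knave.
- Victor (knave) says "I always speak truthfully" - this is FALSE (a lie) because Victor is a knave.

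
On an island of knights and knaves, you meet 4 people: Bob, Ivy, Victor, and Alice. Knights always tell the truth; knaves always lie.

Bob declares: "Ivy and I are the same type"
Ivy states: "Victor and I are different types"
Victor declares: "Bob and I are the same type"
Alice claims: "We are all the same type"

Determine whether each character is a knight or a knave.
Bob is a knight.
Ivy is a knight.
Victor is a knave.
Alice is a knave.

Verification:
- Bob (knight) says "Ivy and I are the same type" - this is TRUE because Bob is a knight and Ivy is a knight.
- Ivy (knight) says "Victor and I are different types" - this is TRUE because Ivy is a knight and Victor is a knave.
- Victor (knave) says "Bob and I are the same type" - this is FALSE (a lie) because Victor is a knave and Bob is a knight.
- Alice (knave) says "We are all the same type" - this is FALSE (a lie) because Bob and Ivy are knights and Victor and Alice are knaves.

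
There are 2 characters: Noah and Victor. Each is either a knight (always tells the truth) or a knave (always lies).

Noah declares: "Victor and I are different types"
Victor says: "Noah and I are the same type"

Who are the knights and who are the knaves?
Noah is a knight.
Victor is a knave.

Verification:
- Noah (knight) says "Victor and I are different types" - this is TRUE because Noah is a knight and Victor is a knave.
- Victor (knave) says "Noah and I are the same type" - this is FALSE (a lie) because Victor is a knave and Noah is a knight.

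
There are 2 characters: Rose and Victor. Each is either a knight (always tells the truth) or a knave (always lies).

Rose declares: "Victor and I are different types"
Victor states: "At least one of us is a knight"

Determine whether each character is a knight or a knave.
Rose is a knave.
Victor is a knave.

Verification:
- Rose (knave) says "Victor and I are different types" - this is FALSE (a lie) because Rose is a knave and Victor is a knave.
- Victor (knave) says "At least one of us is a knight" - this is FALSE (a lie) because no one is a knight.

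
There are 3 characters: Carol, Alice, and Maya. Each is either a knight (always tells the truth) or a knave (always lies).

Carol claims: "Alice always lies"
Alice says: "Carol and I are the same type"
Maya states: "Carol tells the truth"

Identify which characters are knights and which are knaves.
Carol is a knight.
Alice is a knave.
Maya is a knight.

Verification:
- Carol (knight) says "Alice always lies" - this is TRUE because Alice is a knave.
- Alice (knave) says "Carol and I are the same type" - this is FALSE (a lie) because Alice is a knave and Carol is a knight.
- Maya (knight) says "Carol tells the truth" - this is TRUE because Carol is a knight.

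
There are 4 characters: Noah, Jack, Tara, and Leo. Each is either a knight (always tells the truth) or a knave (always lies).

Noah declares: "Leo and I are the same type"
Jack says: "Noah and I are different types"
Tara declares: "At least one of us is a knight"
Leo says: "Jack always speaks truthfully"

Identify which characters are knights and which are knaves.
Noah is a knave.
Jack is a knight.
Tara is a knight.
Leo is a knight.

Verification:
- Noah (knave) says "Leo and I are the same type" - this is FALSE (a lie) because Noah is a knave and Leo is a knight.
- Jack (knight) says "Noah and I are different types" - this is TRUE because Jack is a knight and Noah is a knave.
- Tara (knight) says "At least one of us is a knight" - this is TRUE because Jack, Tara, and Leo are knights.
- Leo (knight) says "Jack always speaks truthfully" - this is TRUE because Jack is a knight.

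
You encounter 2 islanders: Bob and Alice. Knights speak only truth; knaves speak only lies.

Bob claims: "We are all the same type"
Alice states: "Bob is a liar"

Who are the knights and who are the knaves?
Bob is a knave.
Alice is a knight.

Verification:
- Bob (knave) says "We are all the same type" - this is FALSE (a lie) because Alice is a knight and Bob is a knave.
- Alice (knight) says "Bob is a liar" - this is TRUE because Bob is a knave.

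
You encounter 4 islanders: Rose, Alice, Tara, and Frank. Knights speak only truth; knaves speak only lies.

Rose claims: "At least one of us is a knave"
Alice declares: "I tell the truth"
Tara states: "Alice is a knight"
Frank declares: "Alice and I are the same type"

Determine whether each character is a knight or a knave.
Rose is a knight.
Alice is a knight.
Tara is a knight.
Frank is a knave.

Verification:
- Rose (knight) says "At least one of us is a knave" - this is TRUE because Frank is a knave.
- Alice (knight) says "I tell the truth" - this is TRUE because Alice is a knight.
- Tara (knight) says "Alice is a knight" - this is TRUE because Alice is a knight.
- Frank (knave) says "Alice and I are the same type" - this is FALSE (a lie) because Frank is a knave and Alice is a knight.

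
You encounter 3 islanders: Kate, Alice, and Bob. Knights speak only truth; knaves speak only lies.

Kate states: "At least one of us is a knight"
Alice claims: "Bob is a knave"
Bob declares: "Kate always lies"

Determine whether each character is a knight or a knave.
Kate is a knight.
Alice is a knight.
Bob is a knave.

Verification:
- Kate (knight) says "At least one of us is a knight" - this is TRUE because Kate and Alice are knights.
- Alice (knight) says "Bob is a knave" - this is TRUE because Bob is a knave.
- Bob (knave) says "Kate always lies" - this is FALSE (a lie) because Kate is a knight.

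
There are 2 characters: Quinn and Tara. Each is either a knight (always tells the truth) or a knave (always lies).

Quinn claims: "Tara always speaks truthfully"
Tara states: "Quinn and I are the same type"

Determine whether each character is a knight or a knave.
Quinn is a knight.
Tara is a knight.

Verification:
- Quinn (knight) says "Tara always speaks truthfully" - this is TRUE because Tara is a knight.
- Tara (knight) says "Quinn and I are the same type" - this is TRUE because Tara is a knight and Quinn is a knight.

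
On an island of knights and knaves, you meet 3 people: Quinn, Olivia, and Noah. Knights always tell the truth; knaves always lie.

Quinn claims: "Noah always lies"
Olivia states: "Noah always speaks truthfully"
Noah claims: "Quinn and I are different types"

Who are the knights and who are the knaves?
Quinn is a knave.
Olivia is a knight.
Noah is a knight.

Verification:
- Quinn (knave) says "Noah always lies" - this is FALSE (a lie) because Noah is a knight.
- Olivia (knight) says "Noah always speaks truthfully" - this is TRUE because Noah is a knight.
- Noah (knight) says "Quinn and I are different types" - this is TRUE because Noah is a knight and Quinn is a knave.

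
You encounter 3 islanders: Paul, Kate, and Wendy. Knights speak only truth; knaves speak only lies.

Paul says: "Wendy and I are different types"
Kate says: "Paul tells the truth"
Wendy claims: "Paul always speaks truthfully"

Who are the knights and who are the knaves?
Paul is a knave.
Kate is a knave.
Wendy is a knave.

Verification:
- Paul (knave) says "Wendy and I are different types" - this is FALSE (a lie) because Paul is a knave and Wendy is a knave.
- Kate (knave) says "Paul tells the truth" - this is FALSE (a lie) because Paul is a knave.
- Wendy (knave) says "Paul always speaks truthfully" - this is FALSE (a lie) because Paul is a knave.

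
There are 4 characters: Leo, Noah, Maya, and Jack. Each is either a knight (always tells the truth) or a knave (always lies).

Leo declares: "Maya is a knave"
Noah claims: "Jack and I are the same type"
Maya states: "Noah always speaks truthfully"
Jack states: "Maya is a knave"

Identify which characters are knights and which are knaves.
Leo is a knight.
Noah is a knave.
Maya is a knave.
Jack is a knight.

Verification:
- Leo (knight) says "Maya is a knave" - this is TRUE because Maya is a knave.
- Noah (knave) says "Jack and I are the same type" - this is FALSE (a lie) because Noah is a knave and Jack is a knight.
- Maya (knave) says "Noah always speaks truthfully" - this is FALSE (a lie) because Noah is a knave.
- Jack (knight) says "Maya is a knave" - this is TRUE because Maya is a knave.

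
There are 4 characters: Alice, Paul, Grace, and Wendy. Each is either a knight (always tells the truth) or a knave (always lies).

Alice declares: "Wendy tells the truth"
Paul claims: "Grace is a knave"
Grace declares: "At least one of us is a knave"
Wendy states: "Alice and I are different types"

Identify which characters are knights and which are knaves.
Alice is a knave.
Paul is a knave.
Grace is a knight.
Wendy is a knave.

Verification:
- Alice (knave) says "Wendy tells the truth" - this is FALSE (a lie) because Wendy is a knave.
- Paul (knave) says "Grace is a knave" - this is FALSE (a lie) because Grace is a knight.
- Grace (knight) says "At least one of us is a knave" - this is TRUE because Alice, Paul, and Wendy are knaves.
- Wendy (knave) says "Alice and I are different types" - this is FALSE (a lie) because Wendy is a knave and Alice is a knave.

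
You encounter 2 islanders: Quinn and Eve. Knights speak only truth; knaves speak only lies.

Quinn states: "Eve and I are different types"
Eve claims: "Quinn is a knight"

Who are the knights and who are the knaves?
Quinn is a knave.
Eve is a knave.

Verification:
- Quinn (knave) says "Eve and I are different types" - this is FALSE (a lie) because Quinn is a knave and Eve is a knave.
- Eve (knave) says "Quinn is a knight" - this is FALSE (a lie) because Quinn is a knave.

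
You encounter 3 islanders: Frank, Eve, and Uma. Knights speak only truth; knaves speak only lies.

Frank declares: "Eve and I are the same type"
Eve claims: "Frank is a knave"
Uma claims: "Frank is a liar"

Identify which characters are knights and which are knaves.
Frank is a knave.
Eve is a knight.
Uma is a knight.

Verification:
- Frank (knave) says "Eve and I are the same type" - this is FALSE (a lie) because Frank is a knave and Eve is a knight.
- Eve (knight) says "Frank is a knave" - this is TRUE because Frank is a knave.
- Uma (knight) says "Frank is a liar" - this is TRUE because Frank is a knave.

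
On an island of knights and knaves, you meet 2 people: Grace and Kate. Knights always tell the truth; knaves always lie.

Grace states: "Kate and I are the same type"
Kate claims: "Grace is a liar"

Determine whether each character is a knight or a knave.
Grace is a knave.
Kate is a knight.

Verification:
- Grace (knave) says "Kate and I are the same type" - this is FALSE (a lie) because Grace is a knave and Kate is a knight.
- Kate (knight) says "Grace is a liar" - this is TRUE because Grace is a knave.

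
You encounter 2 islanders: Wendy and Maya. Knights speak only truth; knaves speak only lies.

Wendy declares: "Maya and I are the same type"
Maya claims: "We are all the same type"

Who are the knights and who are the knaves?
Wendy is a knight.
Maya is a knight.

Verification:
- Wendy (knight) says "Maya and I are the same type" - this is TRUE because Wendy is a knight and Maya is a knight.
- Maya (knight) says "We are all the same type" - this is TRUE because Wendy and Maya are knights.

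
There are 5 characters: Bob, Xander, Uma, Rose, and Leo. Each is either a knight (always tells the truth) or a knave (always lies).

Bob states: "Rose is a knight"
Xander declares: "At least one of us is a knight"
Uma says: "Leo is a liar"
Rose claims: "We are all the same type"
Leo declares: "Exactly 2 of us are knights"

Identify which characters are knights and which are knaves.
Bob is a knave.
Xander is a knight.
Uma is a knave.
Rose is a knave.
Leo is a knight.

Verification:
- Bob (knave) says "Rose is a knight" - this is FALSE (a lie) because Rose is a knave.
- Xander (knight) says "At least one of us is a knight" - this is TRUE because Xander and Leo are knights.
- Uma (knave) says "Leo is a liar" - this is FALSE (a lie) because Leo is a knight.
- Rose (knave) says "We are all the same type" - this is FALSE (a lie) because Xander and Leo are knights and Bob, Uma, and Rose are knaves.
- Leo (knight) says "Exactly 2 of us are knights" - this is TRUE because there are 2 knights.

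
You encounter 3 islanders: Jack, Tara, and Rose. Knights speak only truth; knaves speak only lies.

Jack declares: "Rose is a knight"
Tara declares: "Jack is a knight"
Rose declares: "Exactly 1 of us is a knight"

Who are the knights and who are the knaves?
Jack is a knave.
Tara is a knave.
Rose is a knave.

Verification:
- Jack (knave) says "Rose is a knight" - this is FALSE (a lie) because Rose is a knave.
- Tara (knave) says "Jack is a knight" - this is FALSE (a lie) because Jack is a knave.
- Rose (knave) says "Exactly 1 of us is a knight" - this is FALSE (a lie) because there are 0 knights.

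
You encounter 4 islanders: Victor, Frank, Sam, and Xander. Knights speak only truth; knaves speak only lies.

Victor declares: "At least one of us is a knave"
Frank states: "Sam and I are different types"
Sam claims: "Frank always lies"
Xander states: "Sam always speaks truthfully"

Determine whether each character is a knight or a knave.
Victor is a knight.
Frank is a knight.
Sam is a knave.
Xander is a knave.

Verification:
- Victor (knight) says "At least one of us is a knave" - this is TRUE because Sam and Xander are knaves.
- Frank (knight) says "Sam and I are different types" - this is TRUE because Frank is a knight and Sam is a knave.
- Sam (knave) says "Frank always lies" - this is FALSE (a lie) because Frank is a knight.
- Xander (knave) says "Sam always speaks truthfully" - this is FALSE (a lie) because Sam is a knave.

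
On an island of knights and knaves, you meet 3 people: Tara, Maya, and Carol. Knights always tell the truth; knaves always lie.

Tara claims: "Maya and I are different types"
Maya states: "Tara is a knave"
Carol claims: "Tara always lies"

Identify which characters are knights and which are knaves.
Tara is a knight.
Maya is a knave.
Carol is a knave.

Verification:
- Tara (knight) says "Maya and I are different types" - this is TRUE because Tara is a knight and Maya is a knave.
- Maya (knave) says "Tara is a knave" - this is FALSE (a lie) because Tara is a knight.
- Carol (knave) says "Tara always lies" - this is FALSE (a lie) because Tara is a knight.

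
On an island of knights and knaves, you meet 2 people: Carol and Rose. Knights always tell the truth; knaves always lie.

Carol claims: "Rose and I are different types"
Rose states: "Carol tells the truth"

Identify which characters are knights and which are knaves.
Carol is a knave.
Rose is a knave.

Verification:
- Carol (knave) says "Rose and I are different types" - this is FALSE (a lie) because Carol is a knave and Rose is a knave.
- Rose (knave) says "Carol tells the truth" - this is FALSE (a lie) because Carol is a knave.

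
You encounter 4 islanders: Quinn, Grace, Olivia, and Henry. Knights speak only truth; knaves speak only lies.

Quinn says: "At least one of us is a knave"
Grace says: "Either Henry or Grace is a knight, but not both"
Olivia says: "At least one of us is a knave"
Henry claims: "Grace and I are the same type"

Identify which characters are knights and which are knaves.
Quinn is a knight.
Grace is a knight.
Olivia is a knight.
Henry is a knave.

Verification:
- Quinn (knight) says "At least one of us is a knave" - this is TRUE because Henry is a knave.
- Grace (knight) says "Either Henry or Grace is a knight, but not both" - this is TRUE because Henry is a knave and Grace is a knight.
- Olivia (knight) says "At least one of us is a knave" - this is TRUE because Henry is a knave.
- Henry (knave) says "Grace and I are the same type" - this is FALSE (a lie) because Henry is a knave and Grace is a knight.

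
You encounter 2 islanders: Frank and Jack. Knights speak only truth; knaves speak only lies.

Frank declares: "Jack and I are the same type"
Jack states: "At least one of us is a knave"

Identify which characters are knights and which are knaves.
Frank is a knave.
Jack is a knight.

Verification:
- Frank (knave) says "Jack and I are the same type" - this is FALSE (a lie) because Frank is a knave and Jack is a knight.
- Jack (knight) says "At least one of us is a knave" - this is TRUE because Frank is a knave.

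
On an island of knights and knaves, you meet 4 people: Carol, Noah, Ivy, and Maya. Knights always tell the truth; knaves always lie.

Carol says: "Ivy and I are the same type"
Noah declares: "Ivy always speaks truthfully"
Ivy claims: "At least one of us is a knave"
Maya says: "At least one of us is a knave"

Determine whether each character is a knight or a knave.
Carol is a knave.
Noah is a knight.
Ivy is a knight.
Maya is a knight.

Verification:
- Carol (knave) says "Ivy and I are the same type" - this is FALSE (a lie) because Carol is a knave and Ivy is a knight.
- Noah (knight) says "Ivy always speaks truthfully" - this is TRUE because Ivy is a knight.
- Ivy (knight) says "At least one of us is a knave" - this is TRUE because Carol is a knave.
- Maya (knight) says "At least one of us is a knave" - this is TRUE because Carol is a knave.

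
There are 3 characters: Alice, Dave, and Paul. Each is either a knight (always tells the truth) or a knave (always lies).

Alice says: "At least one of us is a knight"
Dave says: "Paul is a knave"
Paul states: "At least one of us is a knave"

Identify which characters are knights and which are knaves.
Alice is a knight.
Dave is a knave.
Paul is a knight.

Verification:
- Alice (knight) says "At least one of us is a knight" - this is TRUE because Alice and Paul are knights.
- Dave (knave) says "Paul is a knave" - this is FALSE (a lie) because Paul is a knight.
- Paul (knight) says "At least one of us is a knave" - this is TRUE because Dave is a knave.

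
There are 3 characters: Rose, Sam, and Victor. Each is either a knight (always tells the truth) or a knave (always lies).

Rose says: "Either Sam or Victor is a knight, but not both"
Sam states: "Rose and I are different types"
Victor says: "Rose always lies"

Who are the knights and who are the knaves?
Rose is a knave.
Sam is a knight.
Victor is a knight.

Verification:
- Rose (knave) says "Either Sam or Victor is a knight, but not both" - this is FALSE (a lie) because Sam is a knight and Victor is a knight.
- Sam (knight) says "Rose and I are different types" - this is TRUE because Sam is a knight and Rose is a knave.
- Victor (knight) says "Rose always lies" - this is TRUE because Rose is a knave.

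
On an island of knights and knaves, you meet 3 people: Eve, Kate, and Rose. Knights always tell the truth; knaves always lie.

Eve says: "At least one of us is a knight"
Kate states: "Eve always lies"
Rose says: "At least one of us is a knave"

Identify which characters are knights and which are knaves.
Eve is a knight.
Kate is a knave.
Rose is a knight.

Verification:
- Eve (knight) says "At least one of us is a knight" - this is TRUE because Eve and Rose are knights.
- Kate (knave) says "Eve always lies" - this is FALSE (a lie) because Eve is a knight.
- Rose (knight) says "At least one of us is a knave" - this is TRUE because Kate is a knave.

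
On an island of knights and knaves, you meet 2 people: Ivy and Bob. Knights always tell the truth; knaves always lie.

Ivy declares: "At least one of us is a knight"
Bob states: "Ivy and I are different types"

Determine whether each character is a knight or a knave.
Ivy is a knave.
Bob is a knave.

Verification:
- Ivy (knave) says "At least one of us is a knight" - this is FALSE (a lie) because no one is a knight.
- Bob (knave) says "Ivy and I are different types" - this is FALSE (a lie) because Bob is a knave and Ivy is a knave.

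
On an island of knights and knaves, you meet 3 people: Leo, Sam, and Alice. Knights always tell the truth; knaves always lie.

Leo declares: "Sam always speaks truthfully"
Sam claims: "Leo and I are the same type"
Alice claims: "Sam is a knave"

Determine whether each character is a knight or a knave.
Leo is a knight.
Sam is a knight.
Alice is a knave.

Verification:
- Leo (knight) says "Sam always speaks truthfully" - this is TRUE because Sam is a knight.
- Sam (knight) says "Leo and I are the same type" - this is TRUE because Sam is a knight and Leo is a knight.
- Alice (knave) says "Sam is a knave" - this is FALSE (a lie) because Sam is a knight.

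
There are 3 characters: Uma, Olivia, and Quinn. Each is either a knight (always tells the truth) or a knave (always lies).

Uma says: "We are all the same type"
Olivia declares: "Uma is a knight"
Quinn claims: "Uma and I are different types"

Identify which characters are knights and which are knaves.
Uma is a knave.
Olivia is a knave.
Quinn is a knight.

Verification:
- Uma (knave) says "We are all the same type" - this is FALSE (a lie) because Quinn is a knight and Uma and Olivia are knaves.
- Olivia (knave) says "Uma is a knight" - this is FALSE (a lie) because Uma is a knave.
- Quinn (knight) says "Uma and I are different types" - this is TRUE because Quinn is a knight and Uma is a knave.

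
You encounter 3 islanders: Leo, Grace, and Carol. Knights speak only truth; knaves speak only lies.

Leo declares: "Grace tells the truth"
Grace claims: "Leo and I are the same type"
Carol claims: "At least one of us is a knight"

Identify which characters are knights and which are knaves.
Leo is a knight.
Grace is a knight.
Carol is a knight.

Verification:
- Leo (knight) says "Grace tells the truth" - this is TRUE because Grace is a knight.
- Grace (knight) says "Leo and I are the same type" - this is TRUE because Grace is a knight and Leo is a knight.
- Carol (knight) says "At least one of us is a knight" - this is TRUE because Leo, Grace, and Carol are knights.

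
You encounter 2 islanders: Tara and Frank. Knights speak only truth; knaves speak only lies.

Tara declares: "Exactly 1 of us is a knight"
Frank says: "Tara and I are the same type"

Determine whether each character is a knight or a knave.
Tara is a knight.
Frank is a knave.

Verification:
- Tara (knight) says "Exactly 1 of us is a knight" - this is TRUE because there are 1 knights.
- Frank (knave) says "Tara and I are the same type" - this is FALSE (a lie) because Frank is a knave and Tara is a knight.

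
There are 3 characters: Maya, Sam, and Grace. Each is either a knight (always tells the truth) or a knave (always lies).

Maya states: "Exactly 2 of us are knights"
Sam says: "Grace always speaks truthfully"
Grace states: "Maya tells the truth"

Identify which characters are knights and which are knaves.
Maya is a knave.
Sam is a knave.
Grace is a knave.

Verification:
- Maya (knave) says "Exactly 2 of us are knights" - this is FALSE (a lie) because there are 0 knights.
- Sam (knave) says "Grace always speaks truthfully" - this is FALSE (a lie) because Grace is a knave.
- Grace (knave) says "Maya tells the truth" - this is FALSE (a lie) because Maya is a knave.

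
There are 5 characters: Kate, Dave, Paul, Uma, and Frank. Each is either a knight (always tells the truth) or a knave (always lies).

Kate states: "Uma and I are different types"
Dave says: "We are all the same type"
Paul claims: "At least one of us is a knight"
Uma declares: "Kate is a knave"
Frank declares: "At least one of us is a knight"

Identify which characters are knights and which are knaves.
Kate is a knight.
Dave is a knave.
Paul is a knight.
Uma is a knave.
Frank is a knight.

Verification:
- Kate (knight) says "Uma and I are different types" - this is TRUE because Kate is a knight and Uma is a knave.
- Dave (knave) says "We are all the same type" - this is FALSE (a lie) because Kate, Paul, and Frank are knights and Dave and Uma are knaves.
- Paul (knight) says "At least one of us is a knight" - this is TRUE because Kate, Paul, and Frank are knights.
- Uma (knave) says "Kate is a knave" - this is FALSE (a lie) because Kate is a knight.
- Frank (knight) says "At least one of us is a knight" - this is TRUE because Kate, Paul, and Frank are knights.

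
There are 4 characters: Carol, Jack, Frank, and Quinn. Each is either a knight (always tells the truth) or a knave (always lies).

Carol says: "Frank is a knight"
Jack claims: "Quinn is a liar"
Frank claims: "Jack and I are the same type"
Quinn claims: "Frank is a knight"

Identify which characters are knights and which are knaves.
Carol is a knave.
Jack is a knight.
Frank is a knave.
Quinn is a knave.

Verification:
- Carol (knave) says "Frank is a knight" - this is FALSE (a lie) because Frank is a knave.
- Jack (knight) says "Quinn is a liar" - this is TRUE because Quinn is a knave.
- Frank (knave) says "Jack and I are the same type" - this is FALSE (a lie) because Frank is a knave and Jack is a knight.
- Quinn (knave) says "Frank is a knight" - this is FALSE (a lie) because Frank is a knave.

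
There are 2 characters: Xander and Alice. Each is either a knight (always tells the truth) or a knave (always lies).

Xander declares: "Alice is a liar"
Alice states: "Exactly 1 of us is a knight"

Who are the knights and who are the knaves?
Xander is a knave.
Alice is a knight.

Verification:
- Xander (knave) says "Alice is a liar" - this is FALSE (a lie) because Alice is a knight.
- Alice (knight) says "Exactly 1 of us is a knight" - this is TRUE because there are 1 knights.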